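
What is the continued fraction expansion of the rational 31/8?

Run the Euclidean algorithm on 31 and 8; the successive quotients are the partial quotients a_0, a_1, ... (each step inverts the fractional part left over by the previous one):
  31 = 3*8 + 7, so a_0 = 3.
  8 = 1*7 + 1, so a_1 = 1.
  7 = 7*1 + 0, so a_2 = 7.
The remainder reaches 0 after 3 divisions, so the expansion has 3 partial quotients, read off in order.

[3; 1, 7]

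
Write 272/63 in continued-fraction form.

Run the Euclidean algorithm on 272 and 63; the successive quotients are the partial quotients a_0, a_1, ... (each step inverts the fractional part left over by the previous one):
  272 = 4*63 + 20, so a_0 = 4.
  63 = 3*20 + 3, so a_1 = 3.
  20 = 6*3 + 2, so a_2 = 6.
  3 = 1*2 + 1, so a_3 = 1.
  2 = 2*1 + 0, so a_4 = 2.
The remainder reaches 0 after 5 divisions, so the expansion has 5 partial quotients, read off in order.

[4; 3, 6, 1, 2]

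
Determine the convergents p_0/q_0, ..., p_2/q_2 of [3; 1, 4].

3/1, 4/1, 19/5

Using the convergent recurrence p_i = a_i*p_{i-1} + p_{i-2}, q_i = a_i*q_{i-1} + q_{i-2} with p_{-2}=0, p_{-1}=1, q_{-2}=1, q_{-1}=0:
  i=0: a_0=3, p_0 = 3*1 + 0 = 3, q_0 = 3*0 + 1 = 1.
  i=1: a_1=1, p_1 = 1*3 + 1 = 4, q_1 = 1*1 + 0 = 1.
  i=2: a_2=4, p_2 = 4*4 + 3 = 19, q_2 = 4*1 + 1 = 5.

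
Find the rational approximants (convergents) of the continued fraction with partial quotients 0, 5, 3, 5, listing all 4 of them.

0/1, 1/5, 3/16, 16/85

Using the convergent recurrence p_i = a_i*p_{i-1} + p_{i-2}, q_i = a_i*q_{i-1} + q_{i-2} with p_{-2}=0, p_{-1}=1, q_{-2}=1, q_{-1}=0:
  i=0: a_0=0, p_0 = 0*1 + 0 = 0, q_0 = 0*0 + 1 = 1.
  i=1: a_1=5, p_1 = 5*0 + 1 = 1, q_1 = 5*1 + 0 = 5.
  i=2: a_2=3, p_2 = 3*1 + 0 = 3, q_2 = 3*5 + 1 = 16.
  i=3: a_3=5, p_3 = 5*3 + 1 = 16, q_3 = 5*16 + 5 = 85.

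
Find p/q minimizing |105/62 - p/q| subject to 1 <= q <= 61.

83/49

Expand x = 105/62 as a continued fraction with the Euclidean algorithm:
  105 = 1*62 + 43, so a_0 = 1.
  62 = 1*43 + 19, so a_1 = 1.
  43 = 2*19 + 5, so a_2 = 2.
  19 = 3*5 + 4, so a_3 = 3.
  5 = 1*4 + 1, so a_4 = 1.
  4 = 4*1 + 0, so a_5 = 4.
so x = [1; 1, 2, 3, 1, 4].
Convergents (p_i = a_i*p_{i-1} + p_{i-2}, q_i = a_i*q_{i-1} + q_{i-2} with p_{-2}=0, p_{-1}=1, q_{-2}=1, q_{-1}=0), until the denominator exceeds 61:
  i=0: a_0=1, p_0 = 1*1 + 0 = 1, q_0 = 1*0 + 1 = 1.
  i=1: a_1=1, p_1 = 1*1 + 1 = 2, q_1 = 1*1 + 0 = 1.
  i=2: a_2=2, p_2 = 2*2 + 1 = 5, q_2 = 2*1 + 1 = 3.
  i=3: a_3=3, p_3 = 3*5 + 2 = 17, q_3 = 3*3 + 1 = 10.
  i=4: a_4=1, p_4 = 1*17 + 5 = 22, q_4 = 1*10 + 3 = 13.
  i=5: a_5=4, p_5 = 4*22 + 17 = 105, q_5 = 4*13 + 10 = 62.
q_5 = 62 > 61, so the last convergent with denominator <= 61 is p_4/q_4 = 22/13.
The closest fraction with denominator <= 61 is either p_4/q_4 or the intermediate fraction (k*p_4 + p_3)/(k*q_4 + q_3) with the largest k >= 1 whose denominator stays <= 61; these approach x as k grows, and every other convergent or intermediate fraction in range is farther away.
Largest k: floor((61 - q_3)/q_4) = floor((61 - 10)/13) = 3.
That gives (3*22 + 17)/(3*13 + 10) = 83/49.
Compare the errors: |x - 22/13| = |105*13 - 22*62|/(62*13) = 1/806, and |x - 83/49| = |105*49 - 83*62|/(62*49) = 1/3038.
Cross-multiplying, 1*806 = 806 < 3038 = 1*3038, so 1/3038 is smaller: the intermediate fraction 83/49 is closer to x than 22/13.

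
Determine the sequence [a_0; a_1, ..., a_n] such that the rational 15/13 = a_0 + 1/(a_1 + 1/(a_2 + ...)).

Run the Euclidean algorithm on 15 and 13; the successive quotients are the partial quotients a_0, a_1, ... (each step inverts the fractional part left over by the previous one):
  15 = 1*13 + 2, so a_0 = 1.
  13 = 6*2 + 1, so a_1 = 6.
  2 = 2*1 + 0, so a_2 = 2.
The remainder reaches 0 after 3 divisions, so the expansion has 3 partial quotients, read off in order.

[1; 6, 2]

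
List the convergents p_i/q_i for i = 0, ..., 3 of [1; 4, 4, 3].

Using the convergent recurrence p_i = a_i*p_{i-1} + p_{i-2}, q_i = a_i*q_{i-1} + q_{i-2} with p_{-2}=0, p_{-1}=1, q_{-2}=1, q_{-1}=0:
  i=0: a_0=1, p_0 = 1*1 + 0 = 1, q_0 = 1*0 + 1 = 1.
  i=1: a_1=4, p_1 = 4*1 + 1 = 5, q_1 = 4*1 + 0 = 4.
  i=2: a_2=4, p_2 = 4*5 + 1 = 21, q_2 = 4*4 + 1 = 17.
  i=3: a_3=3, p_3 = 3*21 + 5 = 68, q_3 = 3*17 + 4 = 55.

1/1, 5/4, 21/17, 68/55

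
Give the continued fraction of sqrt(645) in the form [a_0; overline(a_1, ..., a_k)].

Write x_i = (sqrt(645) + m_i)/d_i with (m_0, d_0) = (0, 1). a_0 = floor(sqrt(645)) = 25, since 25^2 = 625 <= 645 < 676 = 26^2.
Iterate m_{i+1} = d_i*a_i - m_i, d_{i+1} = (645 - m_{i+1}^2)/d_i, a_{i+1} = floor((a_0 + m_{i+1})/d_{i+1}):
  m_1 = 1*25 - 0 = 25, d_1 = (645 - 25^2)/1 = 20/1 = 20, a_1 = floor((25 + 25)/20) = 2.
  m_2 = 20*2 - 25 = 15, d_2 = (645 - 15^2)/20 = 420/20 = 21, a_2 = floor((25 + 15)/21) = 1.
  m_3 = 21*1 - 15 = 6, d_3 = (645 - 6^2)/21 = 609/21 = 29, a_3 = floor((25 + 6)/29) = 1.
  m_4 = 29*1 - 6 = 23, d_4 = (645 - 23^2)/29 = 116/29 = 4, a_4 = floor((25 + 23)/4) = 12.
  m_5 = 4*12 - 23 = 25, d_5 = (645 - 25^2)/4 = 20/4 = 5, a_5 = floor((25 + 25)/5) = 10.
  m_6 = 5*10 - 25 = 25, d_6 = (645 - 25^2)/5 = 20/5 = 4, a_6 = floor((25 + 25)/4) = 12.
  m_7 = 4*12 - 25 = 23, d_7 = (645 - 23^2)/4 = 116/4 = 29, a_7 = floor((25 + 23)/29) = 1.
  m_8 = 29*1 - 23 = 6, d_8 = (645 - 6^2)/29 = 609/29 = 21, a_8 = floor((25 + 6)/21) = 1.
  m_9 = 21*1 - 6 = 15, d_9 = (645 - 15^2)/21 = 420/21 = 20, a_9 = floor((25 + 15)/20) = 2.
  m_10 = 20*2 - 15 = 25, d_10 = (645 - 25^2)/20 = 20/20 = 1, a_10 = floor((25 + 25)/1) = 50.
  m_11 = 1*50 - 25 = 25, d_11 = (645 - 25^2)/1 = 20/1 = 20: (m_11, d_11) = (m_1, d_1) = (25, 20), so from here the quotients repeat a_1, ..., a_10; the period length is 10.
Hence the expansion of sqrt(645) is a_0 = 25 followed by the repeating block 2, 1, 1, 12, 10, 12, 1, 1, 2, 50 (period 10).

[25; overline(2, 1, 1, 12, 10, 12, 1, 1, 2, 50)]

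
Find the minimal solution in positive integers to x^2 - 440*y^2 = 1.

First expand sqrt(440) as a continued fraction. With x_i = (sqrt(440) + m_i)/d_i and (m_0, d_0) = (0, 1): a_0 = floor(sqrt(440)) = 20, since 20^2 = 400 <= 440 < 441 = 21^2.
Iterate m_{i+1} = d_i*a_i - m_i, d_{i+1} = (440 - m_{i+1}^2)/d_i, a_{i+1} = floor((a_0 + m_{i+1})/d_{i+1}):
  m_1 = 1*20 - 0 = 20, d_1 = (440 - 20^2)/1 = 40/1 = 40, a_1 = floor((20 + 20)/40) = 1.
  m_2 = 40*1 - 20 = 20, d_2 = (440 - 20^2)/40 = 40/40 = 1, a_2 = floor((20 + 20)/1) = 40.
  m_3 = 1*40 - 20 = 20, d_3 = (440 - 20^2)/1 = 40/1 = 40: (m_3, d_3) = (m_1, d_1) = (20, 40), so from here the quotients repeat a_1, a_2; the period length is 2.
So sqrt(440) = [20; (1, 40)] with period length k = 2.
k is even, so the fundamental solution of x^2 - 440y^2 = 1 is (p_{k-1}, q_{k-1}) = (p_1, q_1); compute convergents through index 1.
Convergents (p_i = a_i*p_{i-1} + p_{i-2}, q_i = a_i*q_{i-1} + q_{i-2} with p_{-2}=0, p_{-1}=1, q_{-2}=1, q_{-1}=0):
  i=0: a_0=20, p_0 = 20*1 + 0 = 20, q_0 = 20*0 + 1 = 1.
  i=1: a_1=1, p_1 = 1*20 + 1 = 21, q_1 = 1*1 + 0 = 1.
Check: 21^2 - 440*1^2 = 441 - 440 = 1, so (x, y) = (21, 1) solves the equation, and by the theorem it is the least positive solution.

(x, y) = (21, 1)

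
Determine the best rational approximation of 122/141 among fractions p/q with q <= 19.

Expand x = 122/141 as a continued fraction with the Euclidean algorithm:
  122 = 0*141 + 122, so a_0 = 0.
  141 = 1*122 + 19, so a_1 = 1.
  122 = 6*19 + 8, so a_2 = 6.
  19 = 2*8 + 3, so a_3 = 2.
  8 = 2*3 + 2, so a_4 = 2.
  3 = 1*2 + 1, so a_5 = 1.
  2 = 2*1 + 0, so a_6 = 2.
so x = [0; 1, 6, 2, 2, 1, 2].
Convergents (p_i = a_i*p_{i-1} + p_{i-2}, q_i = a_i*q_{i-1} + q_{i-2} with p_{-2}=0, p_{-1}=1, q_{-2}=1, q_{-1}=0), until the denominator exceeds 19:
  i=0: a_0=0, p_0 = 0*1 + 0 = 0, q_0 = 0*0 + 1 = 1.
  i=1: a_1=1, p_1 = 1*0 + 1 = 1, q_1 = 1*1 + 0 = 1.
  i=2: a_2=6, p_2 = 6*1 + 0 = 6, q_2 = 6*1 + 1 = 7.
  i=3: a_3=2, p_3 = 2*6 + 1 = 13, q_3 = 2*7 + 1 = 15.
  i=4: a_4=2, p_4 = 2*13 + 6 = 32, q_4 = 2*15 + 7 = 37.
q_4 = 37 > 19, so the last convergent with denominator <= 19 is p_3/q_3 = 13/15.
The closest fraction with denominator <= 19 is either p_3/q_3 or the intermediate fraction (k*p_3 + p_2)/(k*q_3 + q_2) with the largest k >= 1 whose denominator stays <= 19; these approach x as k grows, and every other convergent or intermediate fraction in range is farther away.
Largest k: floor((19 - q_2)/q_3) = floor((19 - 7)/15) = 0.
Since k = 0, no intermediate fraction beyond p_3/q_3 has denominator <= 19, so the convergent 13/15 is the closest (its error is |122*15 - 13*141|/(141*15) = 3/2115).

13/15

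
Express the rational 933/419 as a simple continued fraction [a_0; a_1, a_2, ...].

[2; 4, 2, 2, 3, 2, 2]

Run the Euclidean algorithm on 933 and 419; the successive quotients are the partial quotients a_0, a_1, ... (each step inverts the fractional part left over by the previous one):
  933 = 2*419 + 95, so a_0 = 2.
  419 = 4*95 + 39, so a_1 = 4.
  95 = 2*39 + 17, so a_2 = 2.
  39 = 2*17 + 5, so a_3 = 2.
  17 = 3*5 + 2, so a_4 = 3.
  5 = 2*2 + 1, so a_5 = 2.
  2 = 2*1 + 0, so a_6 = 2.
The remainder reaches 0 after 7 divisions, so the expansion has 7 partial quotients, read off in order.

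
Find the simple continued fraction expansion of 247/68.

[3; 1, 1, 1, 2, 1, 1, 3]

Run the Euclidean algorithm on 247 and 68; the successive quotients are the partial quotients a_0, a_1, ... (each step inverts the fractional part left over by the previous one):
  247 = 3*68 + 43, so a_0 = 3.
  68 = 1*43 + 25, so a_1 = 1.
  43 = 1*25 + 18, so a_2 = 1.
  25 = 1*18 + 7, so a_3 = 1.
  18 = 2*7 + 4, so a_4 = 2.
  7 = 1*4 + 3, so a_5 = 1.
  4 = 1*3 + 1, so a_6 = 1.
  3 = 3*1 + 0, so a_7 = 3.
The remainder reaches 0 after 8 divisions, so the expansion has 8 partial quotients, read off in order.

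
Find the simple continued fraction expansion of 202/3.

Run the Euclidean algorithm on 202 and 3; the successive quotients are the partial quotients a_0, a_1, ... (each step inverts the fractional part left over by the previous one):
  202 = 67*3 + 1, so a_0 = 67.
  3 = 3*1 + 0, so a_1 = 3.
The remainder reaches 0 after 2 divisions, so the expansion has 2 partial quotients, read off in order.

[67; 3]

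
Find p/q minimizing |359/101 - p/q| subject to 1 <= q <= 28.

32/9

Expand x = 359/101 as a continued fraction with the Euclidean algorithm:
  359 = 3*101 + 56, so a_0 = 3.
  101 = 1*56 + 45, so a_1 = 1.
  56 = 1*45 + 11, so a_2 = 1.
  45 = 4*11 + 1, so a_3 = 4.
  11 = 11*1 + 0, so a_4 = 11.
so x = [3; 1, 1, 4, 11].
Convergents (p_i = a_i*p_{i-1} + p_{i-2}, q_i = a_i*q_{i-1} + q_{i-2} with p_{-2}=0, p_{-1}=1, q_{-2}=1, q_{-1}=0), until the denominator exceeds 28:
  i=0: a_0=3, p_0 = 3*1 + 0 = 3, q_0 = 3*0 + 1 = 1.
  i=1: a_1=1, p_1 = 1*3 + 1 = 4, q_1 = 1*1 + 0 = 1.
  i=2: a_2=1, p_2 = 1*4 + 3 = 7, q_2 = 1*1 + 1 = 2.
  i=3: a_3=4, p_3 = 4*7 + 4 = 32, q_3 = 4*2 + 1 = 9.
  i=4: a_4=11, p_4 = 11*32 + 7 = 359, q_4 = 11*9 + 2 = 101.
q_4 = 101 > 28, so the last convergent with denominator <= 28 is p_3/q_3 = 32/9.
The closest fraction with denominator <= 28 is either p_3/q_3 or the intermediate fraction (k*p_3 + p_2)/(k*q_3 + q_2) with the largest k >= 1 whose denominator stays <= 28; these approach x as k grows, and every other convergent or intermediate fraction in range is farther away.
Largest k: floor((28 - q_2)/q_3) = floor((28 - 2)/9) = 2.
That gives (2*32 + 7)/(2*9 + 2) = 71/20.
Compare the errors: |x - 32/9| = |359*9 - 32*101|/(101*9) = 1/909, and |x - 71/20| = |359*20 - 71*101|/(101*20) = 9/2020.
Cross-multiplying, 1*2020 = 2020 < 8181 = 9*909, so 1/909 is smaller: the convergent 32/9 is closer to x than 71/20.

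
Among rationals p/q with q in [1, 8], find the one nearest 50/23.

13/6

Expand x = 50/23 as a continued fraction with the Euclidean algorithm:
  50 = 2*23 + 4, so a_0 = 2.
  23 = 5*4 + 3, so a_1 = 5.
  4 = 1*3 + 1, so a_2 = 1.
  3 = 3*1 + 0, so a_3 = 3.
so x = [2; 5, 1, 3].
Convergents (p_i = a_i*p_{i-1} + p_{i-2}, q_i = a_i*q_{i-1} + q_{i-2} with p_{-2}=0, p_{-1}=1, q_{-2}=1, q_{-1}=0), until the denominator exceeds 8:
  i=0: a_0=2, p_0 = 2*1 + 0 = 2, q_0 = 2*0 + 1 = 1.
  i=1: a_1=5, p_1 = 5*2 + 1 = 11, q_1 = 5*1 + 0 = 5.
  i=2: a_2=1, p_2 = 1*11 + 2 = 13, q_2 = 1*5 + 1 = 6.
  i=3: a_3=3, p_3 = 3*13 + 11 = 50, q_3 = 3*6 + 5 = 23.
q_3 = 23 > 8, so the last convergent with denominator <= 8 is p_2/q_2 = 13/6.
The closest fraction with denominator <= 8 is either p_2/q_2 or the intermediate fraction (k*p_2 + p_1)/(k*q_2 + q_1) with the largest k >= 1 whose denominator stays <= 8; these approach x as k grows, and every other convergent or intermediate fraction in range is farther away.
Largest k: floor((8 - q_1)/q_2) = floor((8 - 5)/6) = 0.
Since k = 0, no intermediate fraction beyond p_2/q_2 has denominator <= 8, so the convergent 13/6 is the closest (its error is |50*6 - 13*23|/(23*6) = 1/138).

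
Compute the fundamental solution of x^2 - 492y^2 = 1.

First expand sqrt(492) as a continued fraction. With x_i = (sqrt(492) + m_i)/d_i and (m_0, d_0) = (0, 1): a_0 = floor(sqrt(492)) = 22, since 22^2 = 484 <= 492 < 529 = 23^2.
Iterate m_{i+1} = d_i*a_i - m_i, d_{i+1} = (492 - m_{i+1}^2)/d_i, a_{i+1} = floor((a_0 + m_{i+1})/d_{i+1}):
  m_1 = 1*22 - 0 = 22, d_1 = (492 - 22^2)/1 = 8/1 = 8, a_1 = floor((22 + 22)/8) = 5.
  m_2 = 8*5 - 22 = 18, d_2 = (492 - 18^2)/8 = 168/8 = 21, a_2 = floor((22 + 18)/21) = 1.
  m_3 = 21*1 - 18 = 3, d_3 = (492 - 3^2)/21 = 483/21 = 23, a_3 = floor((22 + 3)/23) = 1.
  m_4 = 23*1 - 3 = 20, d_4 = (492 - 20^2)/23 = 92/23 = 4, a_4 = floor((22 + 20)/4) = 10.
  m_5 = 4*10 - 20 = 20, d_5 = (492 - 20^2)/4 = 92/4 = 23, a_5 = floor((22 + 20)/23) = 1.
  m_6 = 23*1 - 20 = 3, d_6 = (492 - 3^2)/23 = 483/23 = 21, a_6 = floor((22 + 3)/21) = 1.
  m_7 = 21*1 - 3 = 18, d_7 = (492 - 18^2)/21 = 168/21 = 8, a_7 = floor((22 + 18)/8) = 5.
  m_8 = 8*5 - 18 = 22, d_8 = (492 - 22^2)/8 = 8/8 = 1, a_8 = floor((22 + 22)/1) = 44.
  m_9 = 1*44 - 22 = 22, d_9 = (492 - 22^2)/1 = 8/1 = 8: (m_9, d_9) = (m_1, d_1) = (22, 8), so from here the quotients repeat a_1, ..., a_8; the period length is 8.
So sqrt(492) = [22; (5, 1, 1, 10, 1, 1, 5, 44)] with period length k = 8.
k is even, so the fundamental solution of x^2 - 492y^2 = 1 is (p_{k-1}, q_{k-1}) = (p_7, q_7); compute convergents through index 7.
Convergents (p_i = a_i*p_{i-1} + p_{i-2}, q_i = a_i*q_{i-1} + q_{i-2} with p_{-2}=0, p_{-1}=1, q_{-2}=1, q_{-1}=0):
  i=0: a_0=22, p_0 = 22*1 + 0 = 22, q_0 = 22*0 + 1 = 1.
  i=1: a_1=5, p_1 = 5*22 + 1 = 111, q_1 = 5*1 + 0 = 5.
  i=2: a_2=1, p_2 = 1*111 + 22 = 133, q_2 = 1*5 + 1 = 6.
  i=3: a_3=1, p_3 = 1*133 + 111 = 244, q_3 = 1*6 + 5 = 11.
  i=4: a_4=10, p_4 = 10*244 + 133 = 2573, q_4 = 10*11 + 6 = 116.
  i=5: a_5=1, p_5 = 1*2573 + 244 = 2817, q_5 = 1*116 + 11 = 127.
  i=6: a_6=1, p_6 = 1*2817 + 2573 = 5390, q_6 = 1*127 + 116 = 243.
  i=7: a_7=5, p_7 = 5*5390 + 2817 = 29767, q_7 = 5*243 + 127 = 1342.
Check: 29767^2 - 492*1342^2 = 886074289 - 886074288 = 1, so (x, y) = (29767, 1342) solves the equation, and by the theorem it is the least positive solution.

(x, y) = (29767, 1342)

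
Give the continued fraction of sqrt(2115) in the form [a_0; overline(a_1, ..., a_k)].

[45; overline(1, 90)]

Write x_i = (sqrt(2115) + m_i)/d_i with (m_0, d_0) = (0, 1). a_0 = floor(sqrt(2115)) = 45, since 45^2 = 2025 <= 2115 < 2116 = 46^2.
Iterate m_{i+1} = d_i*a_i - m_i, d_{i+1} = (2115 - m_{i+1}^2)/d_i, a_{i+1} = floor((a_0 + m_{i+1})/d_{i+1}):
  m_1 = 1*45 - 0 = 45, d_1 = (2115 - 45^2)/1 = 90/1 = 90, a_1 = floor((45 + 45)/90) = 1.
  m_2 = 90*1 - 45 = 45, d_2 = (2115 - 45^2)/90 = 90/90 = 1, a_2 = floor((45 + 45)/1) = 90.
  m_3 = 1*90 - 45 = 45, d_3 = (2115 - 45^2)/1 = 90/1 = 90: (m_3, d_3) = (m_1, d_1) = (45, 90), so from here the quotients repeat a_1, a_2; the period length is 2.
Hence the expansion of sqrt(2115) is a_0 = 45 followed by the repeating block 1, 90 (period 2).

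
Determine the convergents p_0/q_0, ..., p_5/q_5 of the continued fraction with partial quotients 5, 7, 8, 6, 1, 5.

Using the convergent recurrence p_i = a_i*p_{i-1} + p_{i-2}, q_i = a_i*q_{i-1} + q_{i-2} with p_{-2}=0, p_{-1}=1, q_{-2}=1, q_{-1}=0:
  i=0: a_0=5, p_0 = 5*1 + 0 = 5, q_0 = 5*0 + 1 = 1.
  i=1: a_1=7, p_1 = 7*5 + 1 = 36, q_1 = 7*1 + 0 = 7.
  i=2: a_2=8, p_2 = 8*36 + 5 = 293, q_2 = 8*7 + 1 = 57.
  i=3: a_3=6, p_3 = 6*293 + 36 = 1794, q_3 = 6*57 + 7 = 349.
  i=4: a_4=1, p_4 = 1*1794 + 293 = 2087, q_4 = 1*349 + 57 = 406.
  i=5: a_5=5, p_5 = 5*2087 + 1794 = 12229, q_5 = 5*406 + 349 = 2379.

5/1, 36/7, 293/57, 1794/349, 2087/406, 12229/2379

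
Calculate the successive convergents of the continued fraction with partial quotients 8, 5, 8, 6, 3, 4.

Using the convergent recurrence p_i = a_i*p_{i-1} + p_{i-2}, q_i = a_i*q_{i-1} + q_{i-2} with p_{-2}=0, p_{-1}=1, q_{-2}=1, q_{-1}=0:
  i=0: a_0=8, p_0 = 8*1 + 0 = 8, q_0 = 8*0 + 1 = 1.
  i=1: a_1=5, p_1 = 5*8 + 1 = 41, q_1 = 5*1 + 0 = 5.
  i=2: a_2=8, p_2 = 8*41 + 8 = 336, q_2 = 8*5 + 1 = 41.
  i=3: a_3=6, p_3 = 6*336 + 41 = 2057, q_3 = 6*41 + 5 = 251.
  i=4: a_4=3, p_4 = 3*2057 + 336 = 6507, q_4 = 3*251 + 41 = 794.
  i=5: a_5=4, p_5 = 4*6507 + 2057 = 28085, q_5 = 4*794 + 251 = 3427.

8/1, 41/5, 336/41, 2057/251, 6507/794, 28085/3427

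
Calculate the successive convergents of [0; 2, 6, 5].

0/1, 1/2, 6/13, 31/67

Using the convergent recurrence p_i = a_i*p_{i-1} + p_{i-2}, q_i = a_i*q_{i-1} + q_{i-2} with p_{-2}=0, p_{-1}=1, q_{-2}=1, q_{-1}=0:
  i=0: a_0=0, p_0 = 0*1 + 0 = 0, q_0 = 0*0 + 1 = 1.
  i=1: a_1=2, p_1 = 2*0 + 1 = 1, q_1 = 2*1 + 0 = 2.
  i=2: a_2=6, p_2 = 6*1 + 0 = 6, q_2 = 6*2 + 1 = 13.
  i=3: a_3=5, p_3 = 5*6 + 1 = 31, q_3 = 5*13 + 2 = 67.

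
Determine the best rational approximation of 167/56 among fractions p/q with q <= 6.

3/1

Expand x = 167/56 as a continued fraction with the Euclidean algorithm:
  167 = 2*56 + 55, so a_0 = 2.
  56 = 1*55 + 1, so a_1 = 1.
  55 = 55*1 + 0, so a_2 = 55.
so x = [2; 1, 55].
Convergents (p_i = a_i*p_{i-1} + p_{i-2}, q_i = a_i*q_{i-1} + q_{i-2} with p_{-2}=0, p_{-1}=1, q_{-2}=1, q_{-1}=0), until the denominator exceeds 6:
  i=0: a_0=2, p_0 = 2*1 + 0 = 2, q_0 = 2*0 + 1 = 1.
  i=1: a_1=1, p_1 = 1*2 + 1 = 3, q_1 = 1*1 + 0 = 1.
  i=2: a_2=55, p_2 = 55*3 + 2 = 167, q_2 = 55*1 + 1 = 56.
q_2 = 56 > 6, so the last convergent with denominator <= 6 is p_1/q_1 = 3/1.
The closest fraction with denominator <= 6 is either p_1/q_1 or the intermediate fraction (k*p_1 + p_0)/(k*q_1 + q_0) with the largest k >= 1 whose denominator stays <= 6; these approach x as k grows, and every other convergent or intermediate fraction in range is farther away.
Largest k: floor((6 - q_0)/q_1) = floor((6 - 1)/1) = 5.
That gives (5*3 + 2)/(5*1 + 1) = 17/6.
Compare the errors: |x - 3/1| = |167*1 - 3*56|/(56*1) = 1/56, and |x - 17/6| = |167*6 - 17*56|/(56*6) = 50/336.
Cross-multiplying, 1*336 = 336 < 2800 = 50*56, so 1/56 is smaller: the convergent 3/1 is closer to x than 17/6.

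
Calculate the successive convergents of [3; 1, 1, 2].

3/1, 4/1, 7/2, 18/5

Using the convergent recurrence p_i = a_i*p_{i-1} + p_{i-2}, q_i = a_i*q_{i-1} + q_{i-2} with p_{-2}=0, p_{-1}=1, q_{-2}=1, q_{-1}=0:
  i=0: a_0=3, p_0 = 3*1 + 0 = 3, q_0 = 3*0 + 1 = 1.
  i=1: a_1=1, p_1 = 1*3 + 1 = 4, q_1 = 1*1 + 0 = 1.
  i=2: a_2=1, p_2 = 1*4 + 3 = 7, q_2 = 1*1 + 1 = 2.
  i=3: a_3=2, p_3 = 2*7 + 4 = 18, q_3 = 2*2 + 1 = 5.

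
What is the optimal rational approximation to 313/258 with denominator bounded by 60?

Expand x = 313/258 as a continued fraction with the Euclidean algorithm:
  313 = 1*258 + 55, so a_0 = 1.
  258 = 4*55 + 38, so a_1 = 4.
  55 = 1*38 + 17, so a_2 = 1.
  38 = 2*17 + 4, so a_3 = 2.
  17 = 4*4 + 1, so a_4 = 4.
  4 = 4*1 + 0, so a_5 = 4.
so x = [1; 4, 1, 2, 4, 4].
Convergents (p_i = a_i*p_{i-1} + p_{i-2}, q_i = a_i*q_{i-1} + q_{i-2} with p_{-2}=0, p_{-1}=1, q_{-2}=1, q_{-1}=0), until the denominator exceeds 60:
  i=0: a_0=1, p_0 = 1*1 + 0 = 1, q_0 = 1*0 + 1 = 1.
  i=1: a_1=4, p_1 = 4*1 + 1 = 5, q_1 = 4*1 + 0 = 4.
  i=2: a_2=1, p_2 = 1*5 + 1 = 6, q_2 = 1*4 + 1 = 5.
  i=3: a_3=2, p_3 = 2*6 + 5 = 17, q_3 = 2*5 + 4 = 14.
  i=4: a_4=4, p_4 = 4*17 + 6 = 74, q_4 = 4*14 + 5 = 61.
q_4 = 61 > 60, so the last convergent with denominator <= 60 is p_3/q_3 = 17/14.
The closest fraction with denominator <= 60 is either p_3/q_3 or the intermediate fraction (k*p_3 + p_2)/(k*q_3 + q_2) with the largest k >= 1 whose denominator stays <= 60; these approach x as k grows, and every other convergent or intermediate fraction in range is farther away.
Largest k: floor((60 - q_2)/q_3) = floor((60 - 5)/14) = 3.
That gives (3*17 + 6)/(3*14 + 5) = 57/47.
Compare the errors: |x - 17/14| = |313*14 - 17*258|/(258*14) = 4/3612, and |x - 57/47| = |313*47 - 57*258|/(258*47) = 5/12126.
Cross-multiplying, 5*3612 = 18060 < 48504 = 4*12126, so 5/12126 is smaller: the intermediate fraction 57/47 is closer to x than 17/14.

57/47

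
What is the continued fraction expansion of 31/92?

Run the Euclidean algorithm on 31 and 92; the successive quotients are the partial quotients a_0, a_1, ... (each step inverts the fractional part left over by the previous one):
  31 = 0*92 + 31, so a_0 = 0.
  92 = 2*31 + 30, so a_1 = 2.
  31 = 1*30 + 1, so a_2 = 1.
  30 = 30*1 + 0, so a_3 = 30.
The remainder reaches 0 after 4 divisions, so the expansion has 4 partial quotients, read off in order.

[0; 2, 1, 30]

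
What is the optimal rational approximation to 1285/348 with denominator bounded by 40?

Expand x = 1285/348 as a continued fraction with the Euclidean algorithm:
  1285 = 3*348 + 241, so a_0 = 3.
  348 = 1*241 + 107, so a_1 = 1.
  241 = 2*107 + 27, so a_2 = 2.
  107 = 3*27 + 26, so a_3 = 3.
  27 = 1*26 + 1, so a_4 = 1.
  26 = 26*1 + 0, so a_5 = 26.
so x = [3; 1, 2, 3, 1, 26].
Convergents (p_i = a_i*p_{i-1} + p_{i-2}, q_i = a_i*q_{i-1} + q_{i-2} with p_{-2}=0, p_{-1}=1, q_{-2}=1, q_{-1}=0), until the denominator exceeds 40:
  i=0: a_0=3, p_0 = 3*1 + 0 = 3, q_0 = 3*0 + 1 = 1.
  i=1: a_1=1, p_1 = 1*3 + 1 = 4, q_1 = 1*1 + 0 = 1.
  i=2: a_2=2, p_2 = 2*4 + 3 = 11, q_2 = 2*1 + 1 = 3.
  i=3: a_3=3, p_3 = 3*11 + 4 = 37, q_3 = 3*3 + 1 = 10.
  i=4: a_4=1, p_4 = 1*37 + 11 = 48, q_4 = 1*10 + 3 = 13.
  i=5: a_5=26, p_5 = 26*48 + 37 = 1285, q_5 = 26*13 + 10 = 348.
q_5 = 348 > 40, so the last convergent with denominator <= 40 is p_4/q_4 = 48/13.
The closest fraction with denominator <= 40 is either p_4/q_4 or the intermediate fraction (k*p_4 + p_3)/(k*q_4 + q_3) with the largest k >= 1 whose denominator stays <= 40; these approach x as k grows, and every other convergent or intermediate fraction in range is farther away.
Largest k: floor((40 - q_3)/q_4) = floor((40 - 10)/13) = 2.
That gives (2*48 + 37)/(2*13 + 10) = 133/36.
Compare the errors: |x - 48/13| = |1285*13 - 48*348|/(348*13) = 1/4524, and |x - 133/36| = |1285*36 - 133*348|/(348*36) = 24/12528.
Cross-multiplying, 1*12528 = 12528 < 108576 = 24*4524, so 1/4524 is smaller: the convergent 48/13 is closer to x than 133/36.

48/13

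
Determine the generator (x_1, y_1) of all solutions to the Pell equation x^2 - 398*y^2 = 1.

First expand sqrt(398) as a continued fraction. With x_i = (sqrt(398) + m_i)/d_i and (m_0, d_0) = (0, 1): a_0 = floor(sqrt(398)) = 19, since 19^2 = 361 <= 398 < 400 = 20^2.
Iterate m_{i+1} = d_i*a_i - m_i, d_{i+1} = (398 - m_{i+1}^2)/d_i, a_{i+1} = floor((a_0 + m_{i+1})/d_{i+1}):
  m_1 = 1*19 - 0 = 19, d_1 = (398 - 19^2)/1 = 37/1 = 37, a_1 = floor((19 + 19)/37) = 1.
  m_2 = 37*1 - 19 = 18, d_2 = (398 - 18^2)/37 = 74/37 = 2, a_2 = floor((19 + 18)/2) = 18.
  m_3 = 2*18 - 18 = 18, d_3 = (398 - 18^2)/2 = 74/2 = 37, a_3 = floor((19 + 18)/37) = 1.
  m_4 = 37*1 - 18 = 19, d_4 = (398 - 19^2)/37 = 37/37 = 1, a_4 = floor((19 + 19)/1) = 38.
  m_5 = 1*38 - 19 = 19, d_5 = (398 - 19^2)/1 = 37/1 = 37: (m_5, d_5) = (m_1, d_1) = (19, 37), so from here the quotients repeat a_1, ..., a_4; the period length is 4.
So sqrt(398) = [19; (1, 18, 1, 38)] with period length k = 4.
k is even, so the fundamental solution of x^2 - 398y^2 = 1 is (p_{k-1}, q_{k-1}) = (p_3, q_3); compute convergents through index 3.
Convergents (p_i = a_i*p_{i-1} + p_{i-2}, q_i = a_i*q_{i-1} + q_{i-2} with p_{-2}=0, p_{-1}=1, q_{-2}=1, q_{-1}=0):
  i=0: a_0=19, p_0 = 19*1 + 0 = 19, q_0 = 19*0 + 1 = 1.
  i=1: a_1=1, p_1 = 1*19 + 1 = 20, q_1 = 1*1 + 0 = 1.
  i=2: a_2=18, p_2 = 18*20 + 19 = 379, q_2 = 18*1 + 1 = 19.
  i=3: a_3=1, p_3 = 1*379 + 20 = 399, q_3 = 1*19 + 1 = 20.
Check: 399^2 - 398*20^2 = 159201 - 159200 = 1, so (x, y) = (399, 20) solves the equation, and by the theorem it is the least positive solution.

(x, y) = (399, 20)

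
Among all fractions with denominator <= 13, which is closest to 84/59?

10/7

Expand x = 84/59 as a continued fraction with the Euclidean algorithm:
  84 = 1*59 + 25, so a_0 = 1.
  59 = 2*25 + 9, so a_1 = 2.
  25 = 2*9 + 7, so a_2 = 2.
  9 = 1*7 + 2, so a_3 = 1.
  7 = 3*2 + 1, so a_4 = 3.
  2 = 2*1 + 0, so a_5 = 2.
so x = [1; 2, 2, 1, 3, 2].
Convergents (p_i = a_i*p_{i-1} + p_{i-2}, q_i = a_i*q_{i-1} + q_{i-2} with p_{-2}=0, p_{-1}=1, q_{-2}=1, q_{-1}=0), until the denominator exceeds 13:
  i=0: a_0=1, p_0 = 1*1 + 0 = 1, q_0 = 1*0 + 1 = 1.
  i=1: a_1=2, p_1 = 2*1 + 1 = 3, q_1 = 2*1 + 0 = 2.
  i=2: a_2=2, p_2 = 2*3 + 1 = 7, q_2 = 2*2 + 1 = 5.
  i=3: a_3=1, p_3 = 1*7 + 3 = 10, q_3 = 1*5 + 2 = 7.
  i=4: a_4=3, p_4 = 3*10 + 7 = 37, q_4 = 3*7 + 5 = 26.
q_4 = 26 > 13, so the last convergent with denominator <= 13 is p_3/q_3 = 10/7.
The closest fraction with denominator <= 13 is either p_3/q_3 or the intermediate fraction (k*p_3 + p_2)/(k*q_3 + q_2) with the largest k >= 1 whose denominator stays <= 13; these approach x as k grows, and every other convergent or intermediate fraction in range is farther away.
Largest k: floor((13 - q_2)/q_3) = floor((13 - 5)/7) = 1.
That gives (1*10 + 7)/(1*7 + 5) = 17/12.
Compare the errors: |x - 10/7| = |84*7 - 10*59|/(59*7) = 2/413, and |x - 17/12| = |84*12 - 17*59|/(59*12) = 5/708.
Cross-multiplying, 2*708 = 1416 < 2065 = 5*413, so 2/413 is smaller: the convergent 10/7 is closer to x than 17/12.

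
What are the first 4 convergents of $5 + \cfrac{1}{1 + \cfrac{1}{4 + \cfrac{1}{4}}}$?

5/1, 6/1, 29/5, 122/21

Using the convergent recurrence p_i = a_i*p_{i-1} + p_{i-2}, q_i = a_i*q_{i-1} + q_{i-2} with p_{-2}=0, p_{-1}=1, q_{-2}=1, q_{-1}=0:
  i=0: a_0=5, p_0 = 5*1 + 0 = 5, q_0 = 5*0 + 1 = 1.
  i=1: a_1=1, p_1 = 1*5 + 1 = 6, q_1 = 1*1 + 0 = 1.
  i=2: a_2=4, p_2 = 4*6 + 5 = 29, q_2 = 4*1 + 1 = 5.
  i=3: a_3=4, p_3 = 4*29 + 6 = 122, q_3 = 4*5 + 1 = 21.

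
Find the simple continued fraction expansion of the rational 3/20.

[0; 6, 1, 2]

Run the Euclidean algorithm on 3 and 20; the successive quotients are the partial quotients a_0, a_1, ... (each step inverts the fractional part left over by the previous one):
  3 = 0*20 + 3, so a_0 = 0.
  20 = 6*3 + 2, so a_1 = 6.
  3 = 1*2 + 1, so a_2 = 1.
  2 = 2*1 + 0, so a_3 = 2.
The remainder reaches 0 after 4 divisions, so the expansion has 4 partial quotients, read off in order.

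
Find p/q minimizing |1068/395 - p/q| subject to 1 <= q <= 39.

73/27

Expand x = 1068/395 as a continued fraction with the Euclidean algorithm:
  1068 = 2*395 + 278, so a_0 = 2.
  395 = 1*278 + 117, so a_1 = 1.
  278 = 2*117 + 44, so a_2 = 2.
  117 = 2*44 + 29, so a_3 = 2.
  44 = 1*29 + 15, so a_4 = 1.
  29 = 1*15 + 14, so a_5 = 1.
  15 = 1*14 + 1, so a_6 = 1.
  14 = 14*1 + 0, so a_7 = 14.
so x = [2; 1, 2, 2, 1, 1, 1, 14].
Convergents (p_i = a_i*p_{i-1} + p_{i-2}, q_i = a_i*q_{i-1} + q_{i-2} with p_{-2}=0, p_{-1}=1, q_{-2}=1, q_{-1}=0), until the denominator exceeds 39:
  i=0: a_0=2, p_0 = 2*1 + 0 = 2, q_0 = 2*0 + 1 = 1.
  i=1: a_1=1, p_1 = 1*2 + 1 = 3, q_1 = 1*1 + 0 = 1.
  i=2: a_2=2, p_2 = 2*3 + 2 = 8, q_2 = 2*1 + 1 = 3.
  i=3: a_3=2, p_3 = 2*8 + 3 = 19, q_3 = 2*3 + 1 = 7.
  i=4: a_4=1, p_4 = 1*19 + 8 = 27, q_4 = 1*7 + 3 = 10.
  i=5: a_5=1, p_5 = 1*27 + 19 = 46, q_5 = 1*10 + 7 = 17.
  i=6: a_6=1, p_6 = 1*46 + 27 = 73, q_6 = 1*17 + 10 = 27.
  i=7: a_7=14, p_7 = 14*73 + 46 = 1068, q_7 = 14*27 + 17 = 395.
q_7 = 395 > 39, so the last convergent with denominator <= 39 is p_6/q_6 = 73/27.
The closest fraction with denominator <= 39 is either p_6/q_6 or the intermediate fraction (k*p_6 + p_5)/(k*q_6 + q_5) with the largest k >= 1 whose denominator stays <= 39; these approach x as k grows, and every other convergent or intermediate fraction in range is farther away.
Largest k: floor((39 - q_5)/q_6) = floor((39 - 17)/27) = 0.
Since k = 0, no intermediate fraction beyond p_6/q_6 has denominator <= 39, so the convergent 73/27 is the closest (its error is |1068*27 - 73*395|/(395*27) = 1/10665).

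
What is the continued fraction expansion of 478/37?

[12; 1, 11, 3]

Run the Euclidean algorithm on 478 and 37; the successive quotients are the partial quotients a_0, a_1, ... (each step inverts the fractional part left over by the previous one):
  478 = 12*37 + 34, so a_0 = 12.
  37 = 1*34 + 3, so a_1 = 1.
  34 = 11*3 + 1, so a_2 = 11.
  3 = 3*1 + 0, so a_3 = 3.
The remainder reaches 0 after 4 divisions, so the expansion has 4 partial quotients, read off in order.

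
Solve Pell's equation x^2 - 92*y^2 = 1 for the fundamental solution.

(x, y) = (1151, 120)

First expand sqrt(92) as a continued fraction. With x_i = (sqrt(92) + m_i)/d_i and (m_0, d_0) = (0, 1): a_0 = floor(sqrt(92)) = 9, since 9^2 = 81 <= 92 < 100 = 10^2.
Iterate m_{i+1} = d_i*a_i - m_i, d_{i+1} = (92 - m_{i+1}^2)/d_i, a_{i+1} = floor((a_0 + m_{i+1})/d_{i+1}):
  m_1 = 1*9 - 0 = 9, d_1 = (92 - 9^2)/1 = 11/1 = 11, a_1 = floor((9 + 9)/11) = 1.
  m_2 = 11*1 - 9 = 2, d_2 = (92 - 2^2)/11 = 88/11 = 8, a_2 = floor((9 + 2)/8) = 1.
  m_3 = 8*1 - 2 = 6, d_3 = (92 - 6^2)/8 = 56/8 = 7, a_3 = floor((9 + 6)/7) = 2.
  m_4 = 7*2 - 6 = 8, d_4 = (92 - 8^2)/7 = 28/7 = 4, a_4 = floor((9 + 8)/4) = 4.
  m_5 = 4*4 - 8 = 8, d_5 = (92 - 8^2)/4 = 28/4 = 7, a_5 = floor((9 + 8)/7) = 2.
  m_6 = 7*2 - 8 = 6, d_6 = (92 - 6^2)/7 = 56/7 = 8, a_6 = floor((9 + 6)/8) = 1.
  m_7 = 8*1 - 6 = 2, d_7 = (92 - 2^2)/8 = 88/8 = 11, a_7 = floor((9 + 2)/11) = 1.
  m_8 = 11*1 - 2 = 9, d_8 = (92 - 9^2)/11 = 11/11 = 1, a_8 = floor((9 + 9)/1) = 18.
  m_9 = 1*18 - 9 = 9, d_9 = (92 - 9^2)/1 = 11/1 = 11: (m_9, d_9) = (m_1, d_1) = (9, 11), so from here the quotients repeat a_1, ..., a_8; the period length is 8.
So sqrt(92) = [9; (1, 1, 2, 4, 2, 1, 1, 18)] with period length k = 8.
k is even, so the fundamental solution of x^2 - 92y^2 = 1 is (p_{k-1}, q_{k-1}) = (p_7, q_7); compute convergents through index 7.
Convergents (p_i = a_i*p_{i-1} + p_{i-2}, q_i = a_i*q_{i-1} + q_{i-2} with p_{-2}=0, p_{-1}=1, q_{-2}=1, q_{-1}=0):
  i=0: a_0=9, p_0 = 9*1 + 0 = 9, q_0 = 9*0 + 1 = 1.
  i=1: a_1=1, p_1 = 1*9 + 1 = 10, q_1 = 1*1 + 0 = 1.
  i=2: a_2=1, p_2 = 1*10 + 9 = 19, q_2 = 1*1 + 1 = 2.
  i=3: a_3=2, p_3 = 2*19 + 10 = 48, q_3 = 2*2 + 1 = 5.
  i=4: a_4=4, p_4 = 4*48 + 19 = 211, q_4 = 4*5 + 2 = 22.
  i=5: a_5=2, p_5 = 2*211 + 48 = 470, q_5 = 2*22 + 5 = 49.
  i=6: a_6=1, p_6 = 1*470 + 211 = 681, q_6 = 1*49 + 22 = 71.
  i=7: a_7=1, p_7 = 1*681 + 470 = 1151, q_7 = 1*71 + 49 = 120.
Check: 1151^2 - 92*120^2 = 1324801 - 1324800 = 1, so (x, y) = (1151, 120) solves the equation, and by the theorem it is the least positive solution.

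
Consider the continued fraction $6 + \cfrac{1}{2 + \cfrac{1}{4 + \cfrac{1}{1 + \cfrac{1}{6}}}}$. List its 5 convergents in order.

Using the convergent recurrence p_i = a_i*p_{i-1} + p_{i-2}, q_i = a_i*q_{i-1} + q_{i-2} with p_{-2}=0, p_{-1}=1, q_{-2}=1, q_{-1}=0:
  i=0: a_0=6, p_0 = 6*1 + 0 = 6, q_0 = 6*0 + 1 = 1.
  i=1: a_1=2, p_1 = 2*6 + 1 = 13, q_1 = 2*1 + 0 = 2.
  i=2: a_2=4, p_2 = 4*13 + 6 = 58, q_2 = 4*2 + 1 = 9.
  i=3: a_3=1, p_3 = 1*58 + 13 = 71, q_3 = 1*9 + 2 = 11.
  i=4: a_4=6, p_4 = 6*71 + 58 = 484, q_4 = 6*11 + 9 = 75.

6/1, 13/2, 58/9, 71/11, 484/75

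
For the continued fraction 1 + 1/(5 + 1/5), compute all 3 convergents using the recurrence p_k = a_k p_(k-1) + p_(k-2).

1/1, 6/5, 31/26

Using the convergent recurrence p_i = a_i*p_{i-1} + p_{i-2}, q_i = a_i*q_{i-1} + q_{i-2} with p_{-2}=0, p_{-1}=1, q_{-2}=1, q_{-1}=0:
  i=0: a_0=1, p_0 = 1*1 + 0 = 1, q_0 = 1*0 + 1 = 1.
  i=1: a_1=5, p_1 = 5*1 + 1 = 6, q_1 = 5*1 + 0 = 5.
  i=2: a_2=5, p_2 = 5*6 + 1 = 31, q_2 = 5*5 + 1 = 26.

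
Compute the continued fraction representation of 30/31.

Run the Euclidean algorithm on 30 and 31; the successive quotients are the partial quotients a_0, a_1, ... (each step inverts the fractional part left over by the previous one):
  30 = 0*31 + 30, so a_0 = 0.
  31 = 1*30 + 1, so a_1 = 1.
  30 = 30*1 + 0, so a_2 = 30.
The remainder reaches 0 after 3 divisions, so the expansion has 3 partial quotients, read off in order.

[0; 1, 30]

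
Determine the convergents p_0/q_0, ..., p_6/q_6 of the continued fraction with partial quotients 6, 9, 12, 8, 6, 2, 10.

Using the convergent recurrence p_i = a_i*p_{i-1} + p_{i-2}, q_i = a_i*q_{i-1} + q_{i-2} with p_{-2}=0, p_{-1}=1, q_{-2}=1, q_{-1}=0:
  i=0: a_0=6, p_0 = 6*1 + 0 = 6, q_0 = 6*0 + 1 = 1.
  i=1: a_1=9, p_1 = 9*6 + 1 = 55, q_1 = 9*1 + 0 = 9.
  i=2: a_2=12, p_2 = 12*55 + 6 = 666, q_2 = 12*9 + 1 = 109.
  i=3: a_3=8, p_3 = 8*666 + 55 = 5383, q_3 = 8*109 + 9 = 881.
  i=4: a_4=6, p_4 = 6*5383 + 666 = 32964, q_4 = 6*881 + 109 = 5395.
  i=5: a_5=2, p_5 = 2*32964 + 5383 = 71311, q_5 = 2*5395 + 881 = 11671.
  i=6: a_6=10, p_6 = 10*71311 + 32964 = 746074, q_6 = 10*11671 + 5395 = 122105.

6/1, 55/9, 666/109, 5383/881, 32964/5395, 71311/11671, 746074/122105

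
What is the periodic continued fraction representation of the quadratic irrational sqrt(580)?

[24; (12, 48)]

Write x_i = (sqrt(580) + m_i)/d_i with (m_0, d_0) = (0, 1). a_0 = floor(sqrt(580)) = 24, since 24^2 = 576 <= 580 < 625 = 25^2.
Iterate m_{i+1} = d_i*a_i - m_i, d_{i+1} = (580 - m_{i+1}^2)/d_i, a_{i+1} = floor((a_0 + m_{i+1})/d_{i+1}):
  m_1 = 1*24 - 0 = 24, d_1 = (580 - 24^2)/1 = 4/1 = 4, a_1 = floor((24 + 24)/4) = 12.
  m_2 = 4*12 - 24 = 24, d_2 = (580 - 24^2)/4 = 4/4 = 1, a_2 = floor((24 + 24)/1) = 48.
  m_3 = 1*48 - 24 = 24, d_3 = (580 - 24^2)/1 = 4/1 = 4: (m_3, d_3) = (m_1, d_1) = (24, 4), so from here the quotients repeat a_1, a_2; the period length is 2.
Hence the expansion of sqrt(580) is a_0 = 24 followed by the repeating block 12, 48 (period 2).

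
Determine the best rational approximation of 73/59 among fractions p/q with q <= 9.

5/4

Expand x = 73/59 as a continued fraction with the Euclidean algorithm:
  73 = 1*59 + 14, so a_0 = 1.
  59 = 4*14 + 3, so a_1 = 4.
  14 = 4*3 + 2, so a_2 = 4.
  3 = 1*2 + 1, so a_3 = 1.
  2 = 2*1 + 0, so a_4 = 2.
so x = [1; 4, 4, 1, 2].
Convergents (p_i = a_i*p_{i-1} + p_{i-2}, q_i = a_i*q_{i-1} + q_{i-2} with p_{-2}=0, p_{-1}=1, q_{-2}=1, q_{-1}=0), until the denominator exceeds 9:
  i=0: a_0=1, p_0 = 1*1 + 0 = 1, q_0 = 1*0 + 1 = 1.
  i=1: a_1=4, p_1 = 4*1 + 1 = 5, q_1 = 4*1 + 0 = 4.
  i=2: a_2=4, p_2 = 4*5 + 1 = 21, q_2 = 4*4 + 1 = 17.
q_2 = 17 > 9, so the last convergent with denominator <= 9 is p_1/q_1 = 5/4.
The closest fraction with denominator <= 9 is either p_1/q_1 or the intermediate fraction (k*p_1 + p_0)/(k*q_1 + q_0) with the largest k >= 1 whose denominator stays <= 9; these approach x as k grows, and every other convergent or intermediate fraction in range is farther away.
Largest k: floor((9 - q_0)/q_1) = floor((9 - 1)/4) = 2.
That gives (2*5 + 1)/(2*4 + 1) = 11/9.
Compare the errors: |x - 5/4| = |73*4 - 5*59|/(59*4) = 3/236, and |x - 11/9| = |73*9 - 11*59|/(59*9) = 8/531.
Cross-multiplying, 3*531 = 1593 < 1888 = 8*236, so 3/236 is smaller: the convergent 5/4 is closer to x than 11/9.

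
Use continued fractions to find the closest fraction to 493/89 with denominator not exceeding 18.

72/13

Expand x = 493/89 as a continued fraction with the Euclidean algorithm:
  493 = 5*89 + 48, so a_0 = 5.
  89 = 1*48 + 41, so a_1 = 1.
  48 = 1*41 + 7, so a_2 = 1.
  41 = 5*7 + 6, so a_3 = 5.
  7 = 1*6 + 1, so a_4 = 1.
  6 = 6*1 + 0, so a_5 = 6.
so x = [5; 1, 1, 5, 1, 6].
Convergents (p_i = a_i*p_{i-1} + p_{i-2}, q_i = a_i*q_{i-1} + q_{i-2} with p_{-2}=0, p_{-1}=1, q_{-2}=1, q_{-1}=0), until the denominator exceeds 18:
  i=0: a_0=5, p_0 = 5*1 + 0 = 5, q_0 = 5*0 + 1 = 1.
  i=1: a_1=1, p_1 = 1*5 + 1 = 6, q_1 = 1*1 + 0 = 1.
  i=2: a_2=1, p_2 = 1*6 + 5 = 11, q_2 = 1*1 + 1 = 2.
  i=3: a_3=5, p_3 = 5*11 + 6 = 61, q_3 = 5*2 + 1 = 11.
  i=4: a_4=1, p_4 = 1*61 + 11 = 72, q_4 = 1*11 + 2 = 13.
  i=5: a_5=6, p_5 = 6*72 + 61 = 493, q_5 = 6*13 + 11 = 89.
q_5 = 89 > 18, so the last convergent with denominator <= 18 is p_4/q_4 = 72/13.
The closest fraction with denominator <= 18 is either p_4/q_4 or the intermediate fraction (k*p_4 + p_3)/(k*q_4 + q_3) with the largest k >= 1 whose denominator stays <= 18; these approach x as k grows, and every other convergent or intermediate fraction in range is farther away.
Largest k: floor((18 - q_3)/q_4) = floor((18 - 11)/13) = 0.
Since k = 0, no intermediate fraction beyond p_4/q_4 has denominator <= 18, so the convergent 72/13 is the closest (its error is |493*13 - 72*89|/(89*13) = 1/1157).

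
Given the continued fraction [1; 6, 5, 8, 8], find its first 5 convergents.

Using the convergent recurrence p_i = a_i*p_{i-1} + p_{i-2}, q_i = a_i*q_{i-1} + q_{i-2} with p_{-2}=0, p_{-1}=1, q_{-2}=1, q_{-1}=0:
  i=0: a_0=1, p_0 = 1*1 + 0 = 1, q_0 = 1*0 + 1 = 1.
  i=1: a_1=6, p_1 = 6*1 + 1 = 7, q_1 = 6*1 + 0 = 6.
  i=2: a_2=5, p_2 = 5*7 + 1 = 36, q_2 = 5*6 + 1 = 31.
  i=3: a_3=8, p_3 = 8*36 + 7 = 295, q_3 = 8*31 + 6 = 254.
  i=4: a_4=8, p_4 = 8*295 + 36 = 2396, q_4 = 8*254 + 31 = 2063.

1/1, 7/6, 36/31, 295/254, 2396/2063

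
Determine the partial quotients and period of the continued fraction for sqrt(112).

[10; (1, 1, 2, 1, 1, 20)]

Write x_i = (sqrt(112) + m_i)/d_i with (m_0, d_0) = (0, 1). a_0 = floor(sqrt(112)) = 10, since 10^2 = 100 <= 112 < 121 = 11^2.
Iterate m_{i+1} = d_i*a_i - m_i, d_{i+1} = (112 - m_{i+1}^2)/d_i, a_{i+1} = floor((a_0 + m_{i+1})/d_{i+1}):
  m_1 = 1*10 - 0 = 10, d_1 = (112 - 10^2)/1 = 12/1 = 12, a_1 = floor((10 + 10)/12) = 1.
  m_2 = 12*1 - 10 = 2, d_2 = (112 - 2^2)/12 = 108/12 = 9, a_2 = floor((10 + 2)/9) = 1.
  m_3 = 9*1 - 2 = 7, d_3 = (112 - 7^2)/9 = 63/9 = 7, a_3 = floor((10 + 7)/7) = 2.
  m_4 = 7*2 - 7 = 7, d_4 = (112 - 7^2)/7 = 63/7 = 9, a_4 = floor((10 + 7)/9) = 1.
  m_5 = 9*1 - 7 = 2, d_5 = (112 - 2^2)/9 = 108/9 = 12, a_5 = floor((10 + 2)/12) = 1.
  m_6 = 12*1 - 2 = 10, d_6 = (112 - 10^2)/12 = 12/12 = 1, a_6 = floor((10 + 10)/1) = 20.
  m_7 = 1*20 - 10 = 10, d_7 = (112 - 10^2)/1 = 12/1 = 12: (m_7, d_7) = (m_1, d_1) = (10, 12), so from here the quotients repeat a_1, ..., a_6; the period length is 6.
Hence the expansion of sqrt(112) is a_0 = 10 followed by the repeating block 1, 1, 2, 1, 1, 20 (period 6).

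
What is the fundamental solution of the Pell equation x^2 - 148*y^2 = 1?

(x, y) = (73, 6)

First expand sqrt(148) as a continued fraction. With x_i = (sqrt(148) + m_i)/d_i and (m_0, d_0) = (0, 1): a_0 = floor(sqrt(148)) = 12, since 12^2 = 144 <= 148 < 169 = 13^2.
Iterate m_{i+1} = d_i*a_i - m_i, d_{i+1} = (148 - m_{i+1}^2)/d_i, a_{i+1} = floor((a_0 + m_{i+1})/d_{i+1}):
  m_1 = 1*12 - 0 = 12, d_1 = (148 - 12^2)/1 = 4/1 = 4, a_1 = floor((12 + 12)/4) = 6.
  m_2 = 4*6 - 12 = 12, d_2 = (148 - 12^2)/4 = 4/4 = 1, a_2 = floor((12 + 12)/1) = 24.
  m_3 = 1*24 - 12 = 12, d_3 = (148 - 12^2)/1 = 4/1 = 4: (m_3, d_3) = (m_1, d_1) = (12, 4), so from here the quotients repeat a_1, a_2; the period length is 2.
So sqrt(148) = [12; (6, 24)] with period length k = 2.
k is even, so the fundamental solution of x^2 - 148y^2 = 1 is (p_{k-1}, q_{k-1}) = (p_1, q_1); compute convergents through index 1.
Convergents (p_i = a_i*p_{i-1} + p_{i-2}, q_i = a_i*q_{i-1} + q_{i-2} with p_{-2}=0, p_{-1}=1, q_{-2}=1, q_{-1}=0):
  i=0: a_0=12, p_0 = 12*1 + 0 = 12, q_0 = 12*0 + 1 = 1.
  i=1: a_1=6, p_1 = 6*12 + 1 = 73, q_1 = 6*1 + 0 = 6.
Check: 73^2 - 148*6^2 = 5329 - 5328 = 1, so (x, y) = (73, 6) solves the equation, and by the theorem it is the least positive solution.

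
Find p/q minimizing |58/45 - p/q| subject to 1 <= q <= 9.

9/7

Expand x = 58/45 as a continued fraction with the Euclidean algorithm:
  58 = 1*45 + 13, so a_0 = 1.
  45 = 3*13 + 6, so a_1 = 3.
  13 = 2*6 + 1, so a_2 = 2.
  6 = 6*1 + 0, so a_3 = 6.
so x = [1; 3, 2, 6].
Convergents (p_i = a_i*p_{i-1} + p_{i-2}, q_i = a_i*q_{i-1} + q_{i-2} with p_{-2}=0, p_{-1}=1, q_{-2}=1, q_{-1}=0), until the denominator exceeds 9:
  i=0: a_0=1, p_0 = 1*1 + 0 = 1, q_0 = 1*0 + 1 = 1.
  i=1: a_1=3, p_1 = 3*1 + 1 = 4, q_1 = 3*1 + 0 = 3.
  i=2: a_2=2, p_2 = 2*4 + 1 = 9, q_2 = 2*3 + 1 = 7.
  i=3: a_3=6, p_3 = 6*9 + 4 = 58, q_3 = 6*7 + 3 = 45.
q_3 = 45 > 9, so the last convergent with denominator <= 9 is p_2/q_2 = 9/7.
The closest fraction with denominator <= 9 is either p_2/q_2 or the intermediate fraction (k*p_2 + p_1)/(k*q_2 + q_1) with the largest k >= 1 whose denominator stays <= 9; these approach x as k grows, and every other convergent or intermediate fraction in range is farther away.
Largest k: floor((9 - q_1)/q_2) = floor((9 - 3)/7) = 0.
Since k = 0, no intermediate fraction beyond p_2/q_2 has denominator <= 9, so the convergent 9/7 is the closest (its error is |58*7 - 9*45|/(45*7) = 1/315).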